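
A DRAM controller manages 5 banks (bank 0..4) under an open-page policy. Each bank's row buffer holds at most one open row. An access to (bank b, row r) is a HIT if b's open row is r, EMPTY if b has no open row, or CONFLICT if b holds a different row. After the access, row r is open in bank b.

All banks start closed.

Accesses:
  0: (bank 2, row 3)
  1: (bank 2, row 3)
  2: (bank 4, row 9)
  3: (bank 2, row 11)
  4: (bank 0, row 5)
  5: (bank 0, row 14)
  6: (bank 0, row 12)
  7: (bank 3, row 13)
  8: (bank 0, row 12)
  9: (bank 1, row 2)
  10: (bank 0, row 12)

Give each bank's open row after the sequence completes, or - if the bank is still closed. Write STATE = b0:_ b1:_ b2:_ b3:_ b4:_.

0: bank 2 row 3 — prev None → EMPTY
1: bank 2 row 3 — prev 3 → HIT
2: bank 4 row 9 — prev None → EMPTY
3: bank 2 row 11 — prev 3 → CONFLICT
4: bank 0 row 5 — prev None → EMPTY
5: bank 0 row 14 — prev 5 → CONFLICT
6: bank 0 row 12 — prev 14 → CONFLICT
7: bank 3 row 13 — prev None → EMPTY
8: bank 0 row 12 — prev 12 → HIT
9: bank 1 row 2 — prev None → EMPTY
10: bank 0 row 12 — prev 12 → HIT

STATE = b0:12 b1:2 b2:11 b3:13 b4:9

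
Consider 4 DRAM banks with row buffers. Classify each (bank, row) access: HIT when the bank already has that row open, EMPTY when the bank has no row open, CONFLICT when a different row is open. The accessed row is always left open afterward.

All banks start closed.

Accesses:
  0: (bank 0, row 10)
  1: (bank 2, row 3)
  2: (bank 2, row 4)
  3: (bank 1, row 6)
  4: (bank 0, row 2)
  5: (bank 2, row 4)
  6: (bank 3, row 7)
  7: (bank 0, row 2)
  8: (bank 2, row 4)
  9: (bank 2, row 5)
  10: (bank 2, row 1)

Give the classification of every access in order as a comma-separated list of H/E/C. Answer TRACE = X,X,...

TRACE = E,E,C,E,C,H,E,H,H,C,C

step 0: bank0 None->10 [EMPTY]
step 1: bank2 None->3 [EMPTY]
step 2: bank2 3->4 [CONFLICT]
step 3: bank1 None->6 [EMPTY]
step 4: bank0 10->2 [CONFLICT]
step 5: bank2 4->4 [HIT]
step 6: bank3 None->7 [EMPTY]
step 7: bank0 2->2 [HIT]
step 8: bank2 4->4 [HIT]
step 9: bank2 4->5 [CONFLICT]
step 10: bank2 5->1 [CONFLICT]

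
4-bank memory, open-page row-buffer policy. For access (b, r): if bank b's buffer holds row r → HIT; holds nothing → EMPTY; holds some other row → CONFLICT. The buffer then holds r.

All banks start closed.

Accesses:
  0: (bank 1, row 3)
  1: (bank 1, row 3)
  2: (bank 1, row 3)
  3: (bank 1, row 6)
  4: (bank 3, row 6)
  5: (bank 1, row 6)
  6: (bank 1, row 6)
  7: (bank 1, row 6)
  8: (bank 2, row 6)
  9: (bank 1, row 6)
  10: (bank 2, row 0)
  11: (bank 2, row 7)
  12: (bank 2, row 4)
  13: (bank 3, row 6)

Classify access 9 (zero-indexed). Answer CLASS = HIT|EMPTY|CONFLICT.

#0 (1,3) E
#1 (1,3) H  (was 3)
#2 (1,3) H  (was 3)
#3 (1,6) C  (was 3)
#4 (3,6) E
#5 (1,6) H  (was 6)
#6 (1,6) H  (was 6)
#7 (1,6) H  (was 6)
#8 (2,6) E
#9 (1,6) H  (was 6)
#10 (2,0) C  (was 6)
#11 (2,7) C  (was 0)
#12 (2,4) C  (was 7)
#13 (3,6) H  (was 6)

CLASS = HIT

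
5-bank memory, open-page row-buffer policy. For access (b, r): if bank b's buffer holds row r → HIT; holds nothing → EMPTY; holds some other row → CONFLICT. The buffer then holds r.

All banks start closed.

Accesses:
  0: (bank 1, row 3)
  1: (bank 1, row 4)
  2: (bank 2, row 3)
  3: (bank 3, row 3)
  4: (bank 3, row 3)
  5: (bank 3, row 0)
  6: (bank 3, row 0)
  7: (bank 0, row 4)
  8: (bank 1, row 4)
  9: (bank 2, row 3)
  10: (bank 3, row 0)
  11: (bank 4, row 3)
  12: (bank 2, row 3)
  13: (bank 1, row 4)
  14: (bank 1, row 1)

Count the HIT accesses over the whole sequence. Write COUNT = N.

#0 (1,3) E
#1 (1,4) C  (was 3)
#2 (2,3) E
#3 (3,3) E
#4 (3,3) H  (was 3)
#5 (3,0) C  (was 3)
#6 (3,0) H  (was 0)
#7 (0,4) E
#8 (1,4) H  (was 4)
#9 (2,3) H  (was 3)
#10 (3,0) H  (was 0)
#11 (4,3) E
#12 (2,3) H  (was 3)
#13 (1,4) H  (was 4)
#14 (1,1) C  (was 4)

COUNT = 7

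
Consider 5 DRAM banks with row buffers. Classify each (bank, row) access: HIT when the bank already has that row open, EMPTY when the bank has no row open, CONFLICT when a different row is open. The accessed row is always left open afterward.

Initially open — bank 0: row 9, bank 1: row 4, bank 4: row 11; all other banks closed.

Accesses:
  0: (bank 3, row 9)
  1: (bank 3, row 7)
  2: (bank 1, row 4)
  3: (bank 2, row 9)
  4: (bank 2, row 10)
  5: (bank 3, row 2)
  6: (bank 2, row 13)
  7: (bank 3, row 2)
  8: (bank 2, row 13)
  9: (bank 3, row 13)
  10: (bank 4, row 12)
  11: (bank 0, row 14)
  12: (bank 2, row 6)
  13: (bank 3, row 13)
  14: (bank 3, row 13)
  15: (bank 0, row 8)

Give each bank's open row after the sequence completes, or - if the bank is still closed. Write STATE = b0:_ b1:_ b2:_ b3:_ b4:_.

step 0: bank3 None->9 [EMPTY]
step 1: bank3 9->7 [CONFLICT]
step 2: bank1 4->4 [HIT]
step 3: bank2 None->9 [EMPTY]
step 4: bank2 9->10 [CONFLICT]
step 5: bank3 7->2 [CONFLICT]
step 6: bank2 10->13 [CONFLICT]
step 7: bank3 2->2 [HIT]
step 8: bank2 13->13 [HIT]
step 9: bank3 2->13 [CONFLICT]
step 10: bank4 11->12 [CONFLICT]
step 11: bank0 9->14 [CONFLICT]
step 12: bank2 13->6 [CONFLICT]
step 13: bank3 13->13 [HIT]
step 14: bank3 13->13 [HIT]
step 15: bank0 14->8 [CONFLICT]

STATE = b0:8 b1:4 b2:6 b3:13 b4:12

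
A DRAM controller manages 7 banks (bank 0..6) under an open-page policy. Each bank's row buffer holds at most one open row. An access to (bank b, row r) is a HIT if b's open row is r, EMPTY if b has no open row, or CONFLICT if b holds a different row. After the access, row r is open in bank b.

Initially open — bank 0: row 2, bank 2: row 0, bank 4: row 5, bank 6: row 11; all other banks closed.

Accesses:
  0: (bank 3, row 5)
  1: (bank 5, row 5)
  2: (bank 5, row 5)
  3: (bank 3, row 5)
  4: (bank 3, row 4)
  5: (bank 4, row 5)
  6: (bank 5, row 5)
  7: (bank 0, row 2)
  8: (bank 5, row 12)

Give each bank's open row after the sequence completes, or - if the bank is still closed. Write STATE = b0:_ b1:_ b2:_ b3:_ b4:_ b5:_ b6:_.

STATE = b0:2 b1:- b2:0 b3:4 b4:5 b5:12 b6:11

#0 (3,5) E
#1 (5,5) E
#2 (5,5) H  (was 5)
#3 (3,5) H  (was 5)
#4 (3,4) C  (was 5)
#5 (4,5) H  (was 5)
#6 (5,5) H  (was 5)
#7 (0,2) H  (was 2)
#8 (5,12) C  (was 5)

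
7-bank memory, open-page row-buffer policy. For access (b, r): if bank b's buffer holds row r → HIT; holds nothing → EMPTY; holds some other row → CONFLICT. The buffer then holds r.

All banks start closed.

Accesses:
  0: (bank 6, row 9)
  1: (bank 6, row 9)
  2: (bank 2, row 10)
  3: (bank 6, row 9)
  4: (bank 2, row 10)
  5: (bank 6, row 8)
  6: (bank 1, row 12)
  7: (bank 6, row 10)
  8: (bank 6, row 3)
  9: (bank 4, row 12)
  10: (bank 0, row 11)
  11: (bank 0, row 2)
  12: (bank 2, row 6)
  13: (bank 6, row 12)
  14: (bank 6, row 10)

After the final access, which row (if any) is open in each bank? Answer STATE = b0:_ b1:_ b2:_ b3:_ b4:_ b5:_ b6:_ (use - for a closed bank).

  [0] b6 r9: no row ⇒ E
  [1] b6 r9: had r9 ⇒ H
  [2] b2 r10: no row ⇒ E
  [3] b6 r9: had r9 ⇒ H
  [4] b2 r10: had r10 ⇒ H
  [5] b6 r8: had r9 ⇒ C
  [6] b1 r12: no row ⇒ E
  [7] b6 r10: had r8 ⇒ C
  [8] b6 r3: had r10 ⇒ C
  [9] b4 r12: no row ⇒ E
  [10] b0 r11: no row ⇒ E
  [11] b0 r2: had r11 ⇒ C
  [12] b2 r6: had r10 ⇒ C
  [13] b6 r12: had r3 ⇒ C
  [14] b6 r10: had r12 ⇒ C

STATE = b0:2 b1:12 b2:6 b3:- b4:12 b5:- b6:10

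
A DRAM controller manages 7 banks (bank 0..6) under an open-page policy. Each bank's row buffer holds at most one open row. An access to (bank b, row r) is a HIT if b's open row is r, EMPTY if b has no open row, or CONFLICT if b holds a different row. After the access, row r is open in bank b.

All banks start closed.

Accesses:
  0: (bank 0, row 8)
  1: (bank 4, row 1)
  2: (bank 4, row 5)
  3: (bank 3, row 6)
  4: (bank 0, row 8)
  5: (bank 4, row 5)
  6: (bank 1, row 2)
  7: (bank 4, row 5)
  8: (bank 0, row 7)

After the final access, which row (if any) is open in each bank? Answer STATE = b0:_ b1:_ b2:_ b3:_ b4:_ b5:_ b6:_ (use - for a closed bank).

0: bank 0 row 8 — prev None → EMPTY
1: bank 4 row 1 — prev None → EMPTY
2: bank 4 row 5 — prev 1 → CONFLICT
3: bank 3 row 6 — prev None → EMPTY
4: bank 0 row 8 — prev 8 → HIT
5: bank 4 row 5 — prev 5 → HIT
6: bank 1 row 2 — prev None → EMPTY
7: bank 4 row 5 — prev 5 → HIT
8: bank 0 row 7 — prev 8 → CONFLICT

STATE = b0:7 b1:2 b2:- b3:6 b4:5 b5:- b6:-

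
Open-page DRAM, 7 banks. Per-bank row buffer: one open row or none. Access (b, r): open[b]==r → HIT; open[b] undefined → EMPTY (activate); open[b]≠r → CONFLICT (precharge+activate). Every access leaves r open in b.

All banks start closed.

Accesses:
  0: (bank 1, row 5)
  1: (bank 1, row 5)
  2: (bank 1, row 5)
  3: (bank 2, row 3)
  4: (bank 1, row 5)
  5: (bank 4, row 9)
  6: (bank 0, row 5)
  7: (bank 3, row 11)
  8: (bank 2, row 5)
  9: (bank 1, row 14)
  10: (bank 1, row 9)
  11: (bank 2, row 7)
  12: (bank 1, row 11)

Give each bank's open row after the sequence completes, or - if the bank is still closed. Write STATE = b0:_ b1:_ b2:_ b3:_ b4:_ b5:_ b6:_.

STATE = b0:5 b1:11 b2:7 b3:11 b4:9 b5:- b6:-

step 0: bank1 None->5 [EMPTY]
step 1: bank1 5->5 [HIT]
step 2: bank1 5->5 [HIT]
step 3: bank2 None->3 [EMPTY]
step 4: bank1 5->5 [HIT]
step 5: bank4 None->9 [EMPTY]
step 6: bank0 None->5 [EMPTY]
step 7: bank3 None->11 [EMPTY]
step 8: bank2 3->5 [CONFLICT]
step 9: bank1 5->14 [CONFLICT]
step 10: bank1 14->9 [CONFLICT]
step 11: bank2 5->7 [CONFLICT]
step 12: bank1 9->11 [CONFLICT]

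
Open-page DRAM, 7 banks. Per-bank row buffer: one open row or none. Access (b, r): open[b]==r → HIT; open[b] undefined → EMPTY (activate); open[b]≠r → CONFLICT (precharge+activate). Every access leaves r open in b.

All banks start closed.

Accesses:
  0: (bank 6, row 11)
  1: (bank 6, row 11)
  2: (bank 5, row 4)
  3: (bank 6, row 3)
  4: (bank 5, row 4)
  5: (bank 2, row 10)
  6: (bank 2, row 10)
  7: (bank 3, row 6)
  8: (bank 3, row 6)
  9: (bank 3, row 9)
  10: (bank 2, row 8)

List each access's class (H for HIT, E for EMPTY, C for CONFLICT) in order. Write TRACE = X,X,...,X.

0: bank 6 row 11 — prev None → EMPTY
1: bank 6 row 11 — prev 11 → HIT
2: bank 5 row 4 — prev None → EMPTY
3: bank 6 row 3 — prev 11 → CONFLICT
4: bank 5 row 4 — prev 4 → HIT
5: bank 2 row 10 — prev None → EMPTY
6: bank 2 row 10 — prev 10 → HIT
7: bank 3 row 6 — prev None → EMPTY
8: bank 3 row 6 — prev 6 → HIT
9: bank 3 row 9 — prev 6 → CONFLICT
10: bank 2 row 8 — prev 10 → CONFLICT

TRACE = E,H,E,C,H,E,H,E,H,C,C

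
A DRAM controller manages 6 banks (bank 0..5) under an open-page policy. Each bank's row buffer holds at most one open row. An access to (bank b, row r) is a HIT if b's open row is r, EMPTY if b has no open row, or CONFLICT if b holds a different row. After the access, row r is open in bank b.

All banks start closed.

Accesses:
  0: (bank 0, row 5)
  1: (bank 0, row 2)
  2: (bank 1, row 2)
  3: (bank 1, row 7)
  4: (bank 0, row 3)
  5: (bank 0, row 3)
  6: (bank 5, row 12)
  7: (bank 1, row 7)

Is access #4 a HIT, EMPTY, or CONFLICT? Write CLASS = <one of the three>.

#0 (0,5) E
#1 (0,2) C  (was 5)
#2 (1,2) E
#3 (1,7) C  (was 2)
#4 (0,3) C  (was 2)
#5 (0,3) H  (was 3)
#6 (5,12) E
#7 (1,7) H  (was 7)

CLASS = CONFLICT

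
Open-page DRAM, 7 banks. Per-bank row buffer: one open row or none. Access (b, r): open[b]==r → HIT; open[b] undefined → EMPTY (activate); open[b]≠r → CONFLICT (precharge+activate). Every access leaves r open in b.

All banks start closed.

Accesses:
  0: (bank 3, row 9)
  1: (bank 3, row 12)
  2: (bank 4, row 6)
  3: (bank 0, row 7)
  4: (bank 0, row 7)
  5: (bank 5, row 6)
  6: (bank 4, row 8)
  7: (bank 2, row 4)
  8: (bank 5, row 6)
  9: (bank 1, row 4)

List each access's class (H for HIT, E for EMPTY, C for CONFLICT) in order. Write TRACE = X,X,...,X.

0: bank 3 row 9 — prev None → EMPTY
1: bank 3 row 12 — prev 9 → CONFLICT
2: bank 4 row 6 — prev None → EMPTY
3: bank 0 row 7 — prev None → EMPTY
4: bank 0 row 7 — prev 7 → HIT
5: bank 5 row 6 — prev None → EMPTY
6: bank 4 row 8 — prev 6 → CONFLICT
7: bank 2 row 4 — prev None → EMPTY
8: bank 5 row 6 — prev 6 → HIT
9: bank 1 row 4 — prev None → EMPTY

TRACE = E,C,E,E,H,E,C,E,H,E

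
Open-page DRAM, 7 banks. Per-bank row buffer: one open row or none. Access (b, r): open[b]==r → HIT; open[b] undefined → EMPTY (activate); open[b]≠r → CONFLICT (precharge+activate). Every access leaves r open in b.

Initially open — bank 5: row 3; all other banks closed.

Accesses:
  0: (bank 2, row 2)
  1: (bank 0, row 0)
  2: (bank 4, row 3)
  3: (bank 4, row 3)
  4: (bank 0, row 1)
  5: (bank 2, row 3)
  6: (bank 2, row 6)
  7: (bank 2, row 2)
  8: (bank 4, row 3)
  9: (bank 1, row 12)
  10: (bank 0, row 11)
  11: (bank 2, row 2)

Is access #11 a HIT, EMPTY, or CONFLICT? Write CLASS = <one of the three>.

  [0] b2 r2: no row ⇒ E
  [1] b0 r0: no row ⇒ E
  [2] b4 r3: no row ⇒ E
  [3] b4 r3: had r3 ⇒ H
  [4] b0 r1: had r0 ⇒ C
  [5] b2 r3: had r2 ⇒ C
  [6] b2 r6: had r3 ⇒ C
  [7] b2 r2: had r6 ⇒ C
  [8] b4 r3: had r3 ⇒ H
  [9] b1 r12: no row ⇒ E
  [10] b0 r11: had r1 ⇒ C
  [11] b2 r2: had r2 ⇒ H

CLASS = HIT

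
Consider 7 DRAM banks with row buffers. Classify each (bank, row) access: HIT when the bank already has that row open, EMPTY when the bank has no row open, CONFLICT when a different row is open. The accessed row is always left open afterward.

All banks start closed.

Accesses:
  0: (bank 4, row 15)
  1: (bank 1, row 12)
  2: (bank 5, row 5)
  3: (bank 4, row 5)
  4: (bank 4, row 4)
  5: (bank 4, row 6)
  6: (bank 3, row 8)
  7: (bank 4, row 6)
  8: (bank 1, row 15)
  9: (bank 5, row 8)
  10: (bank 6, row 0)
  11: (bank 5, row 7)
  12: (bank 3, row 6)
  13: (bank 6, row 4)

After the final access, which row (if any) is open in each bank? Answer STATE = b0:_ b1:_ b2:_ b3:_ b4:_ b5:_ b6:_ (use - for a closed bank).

step 0: bank4 None->15 [EMPTY]
step 1: bank1 None->12 [EMPTY]
step 2: bank5 None->5 [EMPTY]
step 3: bank4 15->5 [CONFLICT]
step 4: bank4 5->4 [CONFLICT]
step 5: bank4 4->6 [CONFLICT]
step 6: bank3 None->8 [EMPTY]
step 7: bank4 6->6 [HIT]
step 8: bank1 12->15 [CONFLICT]
step 9: bank5 5->8 [CONFLICT]
step 10: bank6 None->0 [EMPTY]
step 11: bank5 8->7 [CONFLICT]
step 12: bank3 8->6 [CONFLICT]
step 13: bank6 0->4 [CONFLICT]

STATE = b0:- b1:15 b2:- b3:6 b4:6 b5:7 b6:4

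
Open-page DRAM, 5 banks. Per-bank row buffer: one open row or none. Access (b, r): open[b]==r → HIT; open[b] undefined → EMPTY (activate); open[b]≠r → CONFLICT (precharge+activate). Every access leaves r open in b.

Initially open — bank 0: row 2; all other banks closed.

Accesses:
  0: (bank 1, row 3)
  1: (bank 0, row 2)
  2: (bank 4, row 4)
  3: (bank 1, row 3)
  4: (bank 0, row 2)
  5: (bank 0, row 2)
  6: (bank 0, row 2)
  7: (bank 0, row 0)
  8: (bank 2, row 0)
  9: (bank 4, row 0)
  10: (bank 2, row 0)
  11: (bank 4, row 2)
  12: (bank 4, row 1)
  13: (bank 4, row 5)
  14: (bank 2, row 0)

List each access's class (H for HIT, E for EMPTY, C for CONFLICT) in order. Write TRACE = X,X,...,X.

#0 (1,3) E
#1 (0,2) H  (was 2)
#2 (4,4) E
#3 (1,3) H  (was 3)
#4 (0,2) H  (was 2)
#5 (0,2) H  (was 2)
#6 (0,2) H  (was 2)
#7 (0,0) C  (was 2)
#8 (2,0) E
#9 (4,0) C  (was 4)
#10 (2,0) H  (was 0)
#11 (4,2) C  (was 0)
#12 (4,1) C  (was 2)
#13 (4,5) C  (was 1)
#14 (2,0) H  (was 0)

TRACE = E,H,E,H,H,H,H,C,E,C,H,C,C,C,H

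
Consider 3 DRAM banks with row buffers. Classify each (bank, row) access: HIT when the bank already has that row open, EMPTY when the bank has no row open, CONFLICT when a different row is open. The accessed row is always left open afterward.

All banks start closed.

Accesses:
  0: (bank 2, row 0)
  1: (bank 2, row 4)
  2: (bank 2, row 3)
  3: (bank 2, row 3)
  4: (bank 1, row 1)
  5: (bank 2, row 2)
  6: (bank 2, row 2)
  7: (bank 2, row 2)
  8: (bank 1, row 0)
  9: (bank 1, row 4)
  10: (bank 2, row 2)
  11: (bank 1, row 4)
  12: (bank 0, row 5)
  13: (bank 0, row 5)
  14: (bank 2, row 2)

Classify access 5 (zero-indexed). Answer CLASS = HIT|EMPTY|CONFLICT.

  [0] b2 r0: no row ⇒ E
  [1] b2 r4: had r0 ⇒ C
  [2] b2 r3: had r4 ⇒ C
  [3] b2 r3: had r3 ⇒ H
  [4] b1 r1: no row ⇒ E
  [5] b2 r2: had r3 ⇒ C
  [6] b2 r2: had r2 ⇒ H
  [7] b2 r2: had r2 ⇒ H
  [8] b1 r0: had r1 ⇒ C
  [9] b1 r4: had r0 ⇒ C
  [10] b2 r2: had r2 ⇒ H
  [11] b1 r4: had r4 ⇒ H
  [12] b0 r5: no row ⇒ E
  [13] b0 r5: had r5 ⇒ H
  [14] b2 r2: had r2 ⇒ H

CLASS = CONFLICT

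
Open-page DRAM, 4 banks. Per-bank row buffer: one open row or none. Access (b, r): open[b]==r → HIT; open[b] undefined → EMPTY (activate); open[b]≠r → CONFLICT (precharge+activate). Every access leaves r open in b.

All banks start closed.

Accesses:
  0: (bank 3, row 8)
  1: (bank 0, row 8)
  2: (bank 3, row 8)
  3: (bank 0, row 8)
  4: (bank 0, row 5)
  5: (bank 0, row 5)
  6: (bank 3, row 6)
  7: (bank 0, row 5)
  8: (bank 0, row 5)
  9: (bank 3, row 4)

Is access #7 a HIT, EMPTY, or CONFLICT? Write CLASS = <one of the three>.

step 0: bank3 None->8 [EMPTY]
step 1: bank0 None->8 [EMPTY]
step 2: bank3 8->8 [HIT]
step 3: bank0 8->8 [HIT]
step 4: bank0 8->5 [CONFLICT]
step 5: bank0 5->5 [HIT]
step 6: bank3 8->6 [CONFLICT]
step 7: bank0 5->5 [HIT]
step 8: bank0 5->5 [HIT]
step 9: bank3 6->4 [CONFLICT]

CLASS = HIT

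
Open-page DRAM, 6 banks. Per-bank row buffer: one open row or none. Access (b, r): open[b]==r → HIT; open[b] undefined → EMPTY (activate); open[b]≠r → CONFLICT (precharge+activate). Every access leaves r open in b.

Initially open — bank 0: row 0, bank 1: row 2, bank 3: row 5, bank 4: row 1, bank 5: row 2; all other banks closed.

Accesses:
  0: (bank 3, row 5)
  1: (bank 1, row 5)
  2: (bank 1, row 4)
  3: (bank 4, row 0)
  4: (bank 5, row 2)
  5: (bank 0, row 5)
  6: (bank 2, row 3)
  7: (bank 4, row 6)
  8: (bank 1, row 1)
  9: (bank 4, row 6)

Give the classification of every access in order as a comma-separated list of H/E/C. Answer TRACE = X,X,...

TRACE = H,C,C,C,H,C,E,C,C,H

#0 (3,5) H  (was 5)
#1 (1,5) C  (was 2)
#2 (1,4) C  (was 5)
#3 (4,0) C  (was 1)
#4 (5,2) H  (was 2)
#5 (0,5) C  (was 0)
#6 (2,3) E
#7 (4,6) C  (was 0)
#8 (1,1) C  (was 4)
#9 (4,6) H  (was 6)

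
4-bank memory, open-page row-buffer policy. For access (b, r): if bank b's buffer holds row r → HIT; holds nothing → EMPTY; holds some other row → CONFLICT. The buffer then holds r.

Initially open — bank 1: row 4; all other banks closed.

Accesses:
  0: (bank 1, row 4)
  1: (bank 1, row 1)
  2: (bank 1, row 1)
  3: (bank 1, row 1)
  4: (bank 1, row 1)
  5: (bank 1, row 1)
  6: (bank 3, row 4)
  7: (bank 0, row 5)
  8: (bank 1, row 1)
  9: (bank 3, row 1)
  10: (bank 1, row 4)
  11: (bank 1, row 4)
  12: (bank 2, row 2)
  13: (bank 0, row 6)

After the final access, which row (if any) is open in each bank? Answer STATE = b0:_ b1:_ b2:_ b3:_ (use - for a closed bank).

STATE = b0:6 b1:4 b2:2 b3:1

0: bank 1 row 4 — prev 4 → HIT
1: bank 1 row 1 — prev 4 → CONFLICT
2: bank 1 row 1 — prev 1 → HIT
3: bank 1 row 1 — prev 1 → HIT
4: bank 1 row 1 — prev 1 → HIT
5: bank 1 row 1 — prev 1 → HIT
6: bank 3 row 4 — prev None → EMPTY
7: bank 0 row 5 — prev None → EMPTY
8: bank 1 row 1 — prev 1 → HIT
9: bank 3 row 1 — prev 4 → CONFLICT
10: bank 1 row 4 — prev 1 → CONFLICT
11: bank 1 row 4 — prev 4 → HIT
12: bank 2 row 2 — prev None → EMPTY
13: bank 0 row 6 — prev 5 → CONFLICT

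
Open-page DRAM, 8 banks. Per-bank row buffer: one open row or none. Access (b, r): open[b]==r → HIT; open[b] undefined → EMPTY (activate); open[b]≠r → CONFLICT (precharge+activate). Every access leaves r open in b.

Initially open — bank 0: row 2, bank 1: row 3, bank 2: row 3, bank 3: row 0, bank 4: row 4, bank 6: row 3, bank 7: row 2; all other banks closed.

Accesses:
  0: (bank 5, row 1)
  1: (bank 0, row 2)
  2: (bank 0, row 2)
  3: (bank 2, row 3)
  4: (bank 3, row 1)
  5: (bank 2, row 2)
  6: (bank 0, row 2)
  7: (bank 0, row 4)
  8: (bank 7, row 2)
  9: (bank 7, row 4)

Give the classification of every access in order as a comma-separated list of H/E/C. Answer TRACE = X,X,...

  [0] b5 r1: no row ⇒ E
  [1] b0 r2: had r2 ⇒ H
  [2] b0 r2: had r2 ⇒ H
  [3] b2 r3: had r3 ⇒ H
  [4] b3 r1: had r0 ⇒ C
  [5] b2 r2: had r3 ⇒ C
  [6] b0 r2: had r2 ⇒ H
  [7] b0 r4: had r2 ⇒ C
  [8] b7 r2: had r2 ⇒ H
  [9] b7 r4: had r2 ⇒ C

TRACE = E,H,H,H,C,C,H,C,H,C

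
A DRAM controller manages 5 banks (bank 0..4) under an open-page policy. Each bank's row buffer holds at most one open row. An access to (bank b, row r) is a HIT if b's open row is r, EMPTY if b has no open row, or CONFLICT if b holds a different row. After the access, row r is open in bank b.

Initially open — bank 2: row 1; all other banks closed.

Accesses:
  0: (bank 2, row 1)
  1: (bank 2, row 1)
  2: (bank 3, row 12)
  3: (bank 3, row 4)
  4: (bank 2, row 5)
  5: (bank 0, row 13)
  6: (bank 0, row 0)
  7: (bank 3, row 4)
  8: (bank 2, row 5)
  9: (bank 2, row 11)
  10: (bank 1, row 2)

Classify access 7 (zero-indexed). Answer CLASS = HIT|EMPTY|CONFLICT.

0: bank 2 row 1 — prev 1 → HIT
1: bank 2 row 1 — prev 1 → HIT
2: bank 3 row 12 — prev None → EMPTY
3: bank 3 row 4 — prev 12 → CONFLICT
4: bank 2 row 5 — prev 1 → CONFLICT
5: bank 0 row 13 — prev None → EMPTY
6: bank 0 row 0 — prev 13 → CONFLICT
7: bank 3 row 4 — prev 4 → HIT
8: bank 2 row 5 — prev 5 → HIT
9: bank 2 row 11 — prev 5 → CONFLICT
10: bank 1 row 2 — prev None → EMPTY

CLASS = HIT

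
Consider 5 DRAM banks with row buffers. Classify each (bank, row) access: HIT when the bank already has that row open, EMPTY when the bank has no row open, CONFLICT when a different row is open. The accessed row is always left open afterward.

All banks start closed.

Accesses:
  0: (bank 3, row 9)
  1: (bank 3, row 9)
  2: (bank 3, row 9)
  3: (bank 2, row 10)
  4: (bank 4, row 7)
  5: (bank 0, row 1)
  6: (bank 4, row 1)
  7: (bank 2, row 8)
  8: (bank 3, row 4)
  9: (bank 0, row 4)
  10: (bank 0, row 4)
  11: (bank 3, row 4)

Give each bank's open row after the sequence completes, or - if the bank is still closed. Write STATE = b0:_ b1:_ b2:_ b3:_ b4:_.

STATE = b0:4 b1:- b2:8 b3:4 b4:1

  [0] b3 r9: no row ⇒ E
  [1] b3 r9: had r9 ⇒ H
  [2] b3 r9: had r9 ⇒ H
  [3] b2 r10: no row ⇒ E
  [4] b4 r7: no row ⇒ E
  [5] b0 r1: no row ⇒ E
  [6] b4 r1: had r7 ⇒ C
  [7] b2 r8: had r10 ⇒ C
  [8] b3 r4: had r9 ⇒ C
  [9] b0 r4: had r1 ⇒ C
  [10] b0 r4: had r4 ⇒ H
  [11] b3 r4: had r4 ⇒ H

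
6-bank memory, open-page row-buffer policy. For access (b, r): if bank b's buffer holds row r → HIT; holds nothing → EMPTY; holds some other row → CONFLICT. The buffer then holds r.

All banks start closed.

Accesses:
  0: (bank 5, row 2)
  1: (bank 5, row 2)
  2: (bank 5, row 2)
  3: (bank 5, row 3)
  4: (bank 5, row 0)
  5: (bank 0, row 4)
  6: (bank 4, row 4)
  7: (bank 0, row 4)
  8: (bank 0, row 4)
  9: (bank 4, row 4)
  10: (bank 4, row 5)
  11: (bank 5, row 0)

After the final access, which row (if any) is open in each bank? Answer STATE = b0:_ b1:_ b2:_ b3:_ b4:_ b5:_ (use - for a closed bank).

STATE = b0:4 b1:- b2:- b3:- b4:5 b5:0

  [0] b5 r2: no row ⇒ E
  [1] b5 r2: had r2 ⇒ H
  [2] b5 r2: had r2 ⇒ H
  [3] b5 r3: had r2 ⇒ C
  [4] b5 r0: had r3 ⇒ C
  [5] b0 r4: no row ⇒ E
  [6] b4 r4: no row ⇒ E
  [7] b0 r4: had r4 ⇒ H
  [8] b0 r4: had r4 ⇒ H
  [9] b4 r4: had r4 ⇒ H
  [10] b4 r5: had r4 ⇒ C
  [11] b5 r0: had r0 ⇒ H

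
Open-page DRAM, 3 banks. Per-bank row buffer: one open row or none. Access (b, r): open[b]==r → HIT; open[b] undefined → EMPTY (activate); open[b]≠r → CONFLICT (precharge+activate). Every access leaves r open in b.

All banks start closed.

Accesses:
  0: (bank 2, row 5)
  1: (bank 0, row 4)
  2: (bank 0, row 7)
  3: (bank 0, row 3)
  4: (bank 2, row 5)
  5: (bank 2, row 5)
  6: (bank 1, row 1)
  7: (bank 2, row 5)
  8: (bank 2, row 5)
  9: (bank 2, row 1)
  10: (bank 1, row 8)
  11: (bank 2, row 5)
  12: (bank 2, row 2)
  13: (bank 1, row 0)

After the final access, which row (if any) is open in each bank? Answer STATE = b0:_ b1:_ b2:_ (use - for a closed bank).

STATE = b0:3 b1:0 b2:2

0: bank 2 row 5 — prev None → EMPTY
1: bank 0 row 4 — prev None → EMPTY
2: bank 0 row 7 — prev 4 → CONFLICT
3: bank 0 row 3 — prev 7 → CONFLICT
4: bank 2 row 5 — prev 5 → HIT
5: bank 2 row 5 — prev 5 → HIT
6: bank 1 row 1 — prev None → EMPTY
7: bank 2 row 5 — prev 5 → HIT
8: bank 2 row 5 — prev 5 → HIT
9: bank 2 row 1 — prev 5 → CONFLICT
10: bank 1 row 8 — prev 1 → CONFLICT
11: bank 2 row 5 — prev 1 → CONFLICT
12: bank 2 row 2 — prev 5 → CONFLICT
13: bank 1 row 0 — prev 8 → CONFLICT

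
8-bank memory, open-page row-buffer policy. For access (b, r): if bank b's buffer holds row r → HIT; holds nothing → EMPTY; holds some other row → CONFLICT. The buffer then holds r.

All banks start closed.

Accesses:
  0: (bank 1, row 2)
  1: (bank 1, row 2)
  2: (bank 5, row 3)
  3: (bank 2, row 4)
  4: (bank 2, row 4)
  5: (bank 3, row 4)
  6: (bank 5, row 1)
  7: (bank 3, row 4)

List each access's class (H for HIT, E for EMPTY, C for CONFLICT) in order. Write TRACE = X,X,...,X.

step 0: bank1 None->2 [EMPTY]
step 1: bank1 2->2 [HIT]
step 2: bank5 None->3 [EMPTY]
step 3: bank2 None->4 [EMPTY]
step 4: bank2 4->4 [HIT]
step 5: bank3 None->4 [EMPTY]
step 6: bank5 3->1 [CONFLICT]
step 7: bank3 4->4 [HIT]

TRACE = E,H,E,E,H,E,C,H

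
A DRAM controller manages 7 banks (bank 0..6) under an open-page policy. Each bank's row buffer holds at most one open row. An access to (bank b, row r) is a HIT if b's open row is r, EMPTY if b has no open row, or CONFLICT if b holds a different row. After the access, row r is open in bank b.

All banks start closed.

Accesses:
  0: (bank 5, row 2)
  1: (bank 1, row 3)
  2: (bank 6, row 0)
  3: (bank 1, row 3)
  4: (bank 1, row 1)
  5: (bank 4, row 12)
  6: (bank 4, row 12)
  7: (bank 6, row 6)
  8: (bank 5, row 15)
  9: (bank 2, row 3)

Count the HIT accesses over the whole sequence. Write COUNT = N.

COUNT = 2

step 0: bank5 None->2 [EMPTY]
step 1: bank1 None->3 [EMPTY]
step 2: bank6 None->0 [EMPTY]
step 3: bank1 3->3 [HIT]
step 4: bank1 3->1 [CONFLICT]
step 5: bank4 None->12 [EMPTY]
step 6: bank4 12->12 [HIT]
step 7: bank6 0->6 [CONFLICT]
step 8: bank5 2->15 [CONFLICT]
step 9: bank2 None->3 [EMPTY]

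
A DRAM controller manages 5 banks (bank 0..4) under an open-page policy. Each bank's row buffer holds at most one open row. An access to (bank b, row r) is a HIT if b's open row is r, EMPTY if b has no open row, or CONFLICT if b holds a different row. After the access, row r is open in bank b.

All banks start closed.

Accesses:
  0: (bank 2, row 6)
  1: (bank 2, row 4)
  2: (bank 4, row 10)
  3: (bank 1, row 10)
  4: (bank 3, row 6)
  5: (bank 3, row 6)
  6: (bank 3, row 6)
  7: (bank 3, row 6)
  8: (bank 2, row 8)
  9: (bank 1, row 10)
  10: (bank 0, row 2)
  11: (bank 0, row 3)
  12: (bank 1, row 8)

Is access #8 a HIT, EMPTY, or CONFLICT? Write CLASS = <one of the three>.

CLASS = CONFLICT

  [0] b2 r6: no row ⇒ E
  [1] b2 r4: had r6 ⇒ C
  [2] b4 r10: no row ⇒ E
  [3] b1 r10: no row ⇒ E
  [4] b3 r6: no row ⇒ E
  [5] b3 r6: had r6 ⇒ H
  [6] b3 r6: had r6 ⇒ H
  [7] b3 r6: had r6 ⇒ H
  [8] b2 r8: had r4 ⇒ C
  [9] b1 r10: had r10 ⇒ H
  [10] b0 r2: no row ⇒ E
  [11] b0 r3: had r2 ⇒ C
  [12] b1 r8: had r10 ⇒ C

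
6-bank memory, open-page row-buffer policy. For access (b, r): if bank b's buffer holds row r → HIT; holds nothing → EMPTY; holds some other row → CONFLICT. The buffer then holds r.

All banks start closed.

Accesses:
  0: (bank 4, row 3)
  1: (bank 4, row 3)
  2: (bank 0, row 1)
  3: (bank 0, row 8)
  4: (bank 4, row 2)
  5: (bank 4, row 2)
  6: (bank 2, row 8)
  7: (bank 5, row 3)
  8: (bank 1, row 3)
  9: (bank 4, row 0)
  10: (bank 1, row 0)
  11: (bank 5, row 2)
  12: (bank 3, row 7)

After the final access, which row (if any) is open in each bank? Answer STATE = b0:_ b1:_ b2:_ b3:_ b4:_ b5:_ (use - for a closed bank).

STATE = b0:8 b1:0 b2:8 b3:7 b4:0 b5:2

0: bank 4 row 3 — prev None → EMPTY
1: bank 4 row 3 — prev 3 → HIT
2: bank 0 row 1 — prev None → EMPTY
3: bank 0 row 8 — prev 1 → CONFLICT
4: bank 4 row 2 — prev 3 → CONFLICT
5: bank 4 row 2 — prev 2 → HIT
6: bank 2 row 8 — prev None → EMPTY
7: bank 5 row 3 — prev None → EMPTY
8: bank 1 row 3 — prev None → EMPTY
9: bank 4 row 0 — prev 2 → CONFLICT
10: bank 1 row 0 — prev 3 → CONFLICT
11: bank 5 row 2 — prev 3 → CONFLICT
12: bank 3 row 7 — prev None → EMPTY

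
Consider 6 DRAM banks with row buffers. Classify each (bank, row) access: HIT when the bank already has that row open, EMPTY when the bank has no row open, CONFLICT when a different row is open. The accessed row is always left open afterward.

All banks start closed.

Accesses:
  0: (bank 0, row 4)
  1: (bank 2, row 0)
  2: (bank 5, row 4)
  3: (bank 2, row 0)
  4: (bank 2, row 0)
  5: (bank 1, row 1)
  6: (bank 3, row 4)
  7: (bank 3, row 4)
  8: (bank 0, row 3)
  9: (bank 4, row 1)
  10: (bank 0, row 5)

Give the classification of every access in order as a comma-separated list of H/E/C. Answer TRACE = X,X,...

0: bank 0 row 4 — prev None → EMPTY
1: bank 2 row 0 — prev None → EMPTY
2: bank 5 row 4 — prev None → EMPTY
3: bank 2 row 0 — prev 0 → HIT
4: bank 2 row 0 — prev 0 → HIT
5: bank 1 row 1 — prev None → EMPTY
6: bank 3 row 4 — prev None → EMPTY
7: bank 3 row 4 — prev 4 → HIT
8: bank 0 row 3 — prev 4 → CONFLICT
9: bank 4 row 1 — prev None → EMPTY
10: bank 0 row 5 — prev 3 → CONFLICT

TRACE = E,E,E,H,H,E,E,H,C,E,C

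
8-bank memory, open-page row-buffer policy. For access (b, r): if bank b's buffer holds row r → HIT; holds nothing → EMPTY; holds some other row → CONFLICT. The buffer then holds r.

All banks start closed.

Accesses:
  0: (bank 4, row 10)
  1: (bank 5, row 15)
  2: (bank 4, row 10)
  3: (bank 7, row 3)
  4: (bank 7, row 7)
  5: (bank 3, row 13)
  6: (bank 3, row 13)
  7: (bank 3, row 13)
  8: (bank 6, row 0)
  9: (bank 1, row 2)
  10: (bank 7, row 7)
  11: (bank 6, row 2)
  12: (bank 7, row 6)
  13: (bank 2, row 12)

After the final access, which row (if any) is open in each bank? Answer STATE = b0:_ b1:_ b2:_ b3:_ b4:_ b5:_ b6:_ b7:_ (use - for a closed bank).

0: bank 4 row 10 — prev None → EMPTY
1: bank 5 row 15 — prev None → EMPTY
2: bank 4 row 10 — prev 10 → HIT
3: bank 7 row 3 — prev None → EMPTY
4: bank 7 row 7 — prev 3 → CONFLICT
5: bank 3 row 13 — prev None → EMPTY
6: bank 3 row 13 — prev 13 → HIT
7: bank 3 row 13 — prev 13 → HIT
8: bank 6 row 0 — prev None → EMPTY
9: bank 1 row 2 — prev None → EMPTY
10: bank 7 row 7 — prev 7 → HIT
11: bank 6 row 2 — prev 0 → CONFLICT
12: bank 7 row 6 — prev 7 → CONFLICT
13: bank 2 row 12 — prev None → EMPTY

STATE = b0:- b1:2 b2:12 b3:13 b4:10 b5:15 b6:2 b7:6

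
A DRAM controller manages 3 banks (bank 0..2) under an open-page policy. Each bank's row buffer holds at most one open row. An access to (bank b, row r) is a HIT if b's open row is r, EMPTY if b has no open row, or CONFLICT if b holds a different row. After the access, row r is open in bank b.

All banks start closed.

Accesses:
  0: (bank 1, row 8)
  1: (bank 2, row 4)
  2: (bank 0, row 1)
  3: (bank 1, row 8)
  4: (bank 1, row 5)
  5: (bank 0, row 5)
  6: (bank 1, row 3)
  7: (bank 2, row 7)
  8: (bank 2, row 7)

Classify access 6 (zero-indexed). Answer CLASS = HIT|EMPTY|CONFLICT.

  [0] b1 r8: no row ⇒ E
  [1] b2 r4: no row ⇒ E
  [2] b0 r1: no row ⇒ E
  [3] b1 r8: had r8 ⇒ H
  [4] b1 r5: had r8 ⇒ C
  [5] b0 r5: had r1 ⇒ C
  [6] b1 r3: had r5 ⇒ C
  [7] b2 r7: had r4 ⇒ C
  [8] b2 r7: had r7 ⇒ H

CLASS = CONFLICT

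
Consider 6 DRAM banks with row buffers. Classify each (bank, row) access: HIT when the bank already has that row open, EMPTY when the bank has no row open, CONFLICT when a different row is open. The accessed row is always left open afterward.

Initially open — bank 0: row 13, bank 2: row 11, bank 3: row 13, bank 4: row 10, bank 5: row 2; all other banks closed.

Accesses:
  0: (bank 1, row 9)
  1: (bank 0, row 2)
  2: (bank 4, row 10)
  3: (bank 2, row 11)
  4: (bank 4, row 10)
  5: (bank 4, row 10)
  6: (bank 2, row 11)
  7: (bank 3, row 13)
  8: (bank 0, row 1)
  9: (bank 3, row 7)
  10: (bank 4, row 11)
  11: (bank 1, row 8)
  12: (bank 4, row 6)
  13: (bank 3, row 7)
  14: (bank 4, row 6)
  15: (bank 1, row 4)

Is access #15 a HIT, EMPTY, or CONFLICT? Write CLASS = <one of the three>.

0: bank 1 row 9 — prev None → EMPTY
1: bank 0 row 2 — prev 13 → CONFLICT
2: bank 4 row 10 — prev 10 → HIT
3: bank 2 row 11 — prev 11 → HIT
4: bank 4 row 10 — prev 10 → HIT
5: bank 4 row 10 — prev 10 → HIT
6: bank 2 row 11 — prev 11 → HIT
7: bank 3 row 13 — prev 13 → HIT
8: bank 0 row 1 — prev 2 → CONFLICT
9: bank 3 row 7 — prev 13 → CONFLICT
10: bank 4 row 11 — prev 10 → CONFLICT
11: bank 1 row 8 — prev 9 → CONFLICT
12: bank 4 row 6 — prev 11 → CONFLICT
13: bank 3 row 7 — prev 7 → HIT
14: bank 4 row 6 — prev 6 → HIT
15: bank 1 row 4 — prev 8 → CONFLICT

CLASS = CONFLICT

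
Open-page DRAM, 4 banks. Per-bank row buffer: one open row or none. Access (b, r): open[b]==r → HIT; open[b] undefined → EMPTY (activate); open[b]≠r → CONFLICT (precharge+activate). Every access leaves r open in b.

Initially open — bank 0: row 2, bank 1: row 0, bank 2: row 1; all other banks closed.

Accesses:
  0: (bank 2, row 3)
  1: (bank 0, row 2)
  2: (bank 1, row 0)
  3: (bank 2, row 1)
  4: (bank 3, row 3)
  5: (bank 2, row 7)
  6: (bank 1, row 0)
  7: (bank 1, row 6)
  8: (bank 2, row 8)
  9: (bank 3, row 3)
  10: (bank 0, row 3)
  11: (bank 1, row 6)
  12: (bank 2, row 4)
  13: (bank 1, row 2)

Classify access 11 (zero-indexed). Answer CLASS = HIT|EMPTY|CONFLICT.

CLASS = HIT

step 0: bank2 1->3 [CONFLICT]
step 1: bank0 2->2 [HIT]
step 2: bank1 0->0 [HIT]
step 3: bank2 3->1 [CONFLICT]
step 4: bank3 None->3 [EMPTY]
step 5: bank2 1->7 [CONFLICT]
step 6: bank1 0->0 [HIT]
step 7: bank1 0->6 [CONFLICT]
step 8: bank2 7->8 [CONFLICT]
step 9: bank3 3->3 [HIT]
step 10: bank0 2->3 [CONFLICT]
step 11: bank1 6->6 [HIT]
step 12: bank2 8->4 [CONFLICT]
step 13: bank1 6->2 [CONFLICT]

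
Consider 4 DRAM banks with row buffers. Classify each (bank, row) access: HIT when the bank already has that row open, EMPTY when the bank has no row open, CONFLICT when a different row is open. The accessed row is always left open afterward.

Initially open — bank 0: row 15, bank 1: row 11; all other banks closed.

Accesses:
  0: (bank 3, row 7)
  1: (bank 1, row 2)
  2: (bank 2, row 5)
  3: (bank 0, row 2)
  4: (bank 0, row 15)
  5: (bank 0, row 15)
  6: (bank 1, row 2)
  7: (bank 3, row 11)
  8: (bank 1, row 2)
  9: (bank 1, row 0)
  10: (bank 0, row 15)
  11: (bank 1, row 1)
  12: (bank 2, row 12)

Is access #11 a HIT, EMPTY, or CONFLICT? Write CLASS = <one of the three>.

CLASS = CONFLICT

step 0: bank3 None->7 [EMPTY]
step 1: bank1 11->2 [CONFLICT]
step 2: bank2 None->5 [EMPTY]
step 3: bank0 15->2 [CONFLICT]
step 4: bank0 2->15 [CONFLICT]
step 5: bank0 15->15 [HIT]
step 6: bank1 2->2 [HIT]
step 7: bank3 7->11 [CONFLICT]
step 8: bank1 2->2 [HIT]
step 9: bank1 2->0 [CONFLICT]
step 10: bank0 15->15 [HIT]
step 11: bank1 0->1 [CONFLICT]
step 12: bank2 5->12 [CONFLICT]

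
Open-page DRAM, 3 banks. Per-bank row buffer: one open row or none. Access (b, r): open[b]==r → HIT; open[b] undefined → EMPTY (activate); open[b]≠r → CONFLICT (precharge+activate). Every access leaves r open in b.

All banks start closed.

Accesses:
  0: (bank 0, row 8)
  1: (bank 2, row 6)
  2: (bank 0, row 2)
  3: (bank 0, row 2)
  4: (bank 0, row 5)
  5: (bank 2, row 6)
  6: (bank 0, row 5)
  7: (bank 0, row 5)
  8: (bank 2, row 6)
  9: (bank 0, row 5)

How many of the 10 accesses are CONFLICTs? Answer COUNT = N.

COUNT = 2

0: bank 0 row 8 — prev None → EMPTY
1: bank 2 row 6 — prev None → EMPTY
2: bank 0 row 2 — prev 8 → CONFLICT
3: bank 0 row 2 — prev 2 → HIT
4: bank 0 row 5 — prev 2 → CONFLICT
5: bank 2 row 6 — prev 6 → HIT
6: bank 0 row 5 — prev 5 → HIT
7: bank 0 row 5 — prev 5 → HIT
8: bank 2 row 6 — prev 6 → HIT
9: bank 0 row 5 — prev 5 → HIT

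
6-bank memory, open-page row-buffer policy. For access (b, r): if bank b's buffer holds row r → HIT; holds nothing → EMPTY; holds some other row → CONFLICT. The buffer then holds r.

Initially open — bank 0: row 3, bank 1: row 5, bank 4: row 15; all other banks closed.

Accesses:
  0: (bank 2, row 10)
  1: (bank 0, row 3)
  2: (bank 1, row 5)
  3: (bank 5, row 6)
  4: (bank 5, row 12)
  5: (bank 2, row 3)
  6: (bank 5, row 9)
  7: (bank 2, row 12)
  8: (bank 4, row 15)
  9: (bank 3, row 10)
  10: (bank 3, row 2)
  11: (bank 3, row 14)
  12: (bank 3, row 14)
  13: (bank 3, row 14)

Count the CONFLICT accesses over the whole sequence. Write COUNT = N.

COUNT = 6

  [0] b2 r10: no row ⇒ E
  [1] b0 r3: had r3 ⇒ H
  [2] b1 r5: had r5 ⇒ H
  [3] b5 r6: no row ⇒ E
  [4] b5 r12: had r6 ⇒ C
  [5] b2 r3: had r10 ⇒ C
  [6] b5 r9: had r12 ⇒ C
  [7] b2 r12: had r3 ⇒ C
  [8] b4 r15: had r15 ⇒ H
  [9] b3 r10: no row ⇒ E
  [10] b3 r2: had r10 ⇒ C
  [11] b3 r14: had r2 ⇒ C
  [12] b3 r14: had r14 ⇒ H
  [13] b3 r14: had r14 ⇒ H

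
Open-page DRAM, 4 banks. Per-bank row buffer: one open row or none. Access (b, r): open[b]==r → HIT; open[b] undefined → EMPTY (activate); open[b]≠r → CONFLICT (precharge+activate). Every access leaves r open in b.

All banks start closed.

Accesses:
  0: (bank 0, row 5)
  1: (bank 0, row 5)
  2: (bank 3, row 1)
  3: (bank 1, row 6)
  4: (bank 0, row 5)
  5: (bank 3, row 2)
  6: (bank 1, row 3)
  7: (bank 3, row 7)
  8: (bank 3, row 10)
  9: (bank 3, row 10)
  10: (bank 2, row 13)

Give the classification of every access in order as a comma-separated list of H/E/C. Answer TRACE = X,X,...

TRACE = E,H,E,E,H,C,C,C,C,H,E

#0 (0,5) E
#1 (0,5) H  (was 5)
#2 (3,1) E
#3 (1,6) E
#4 (0,5) H  (was 5)
#5 (3,2) C  (was 1)
#6 (1,3) C  (was 6)
#7 (3,7) C  (was 2)
#8 (3,10) C  (was 7)
#9 (3,10) H  (was 10)
#10 (2,13) E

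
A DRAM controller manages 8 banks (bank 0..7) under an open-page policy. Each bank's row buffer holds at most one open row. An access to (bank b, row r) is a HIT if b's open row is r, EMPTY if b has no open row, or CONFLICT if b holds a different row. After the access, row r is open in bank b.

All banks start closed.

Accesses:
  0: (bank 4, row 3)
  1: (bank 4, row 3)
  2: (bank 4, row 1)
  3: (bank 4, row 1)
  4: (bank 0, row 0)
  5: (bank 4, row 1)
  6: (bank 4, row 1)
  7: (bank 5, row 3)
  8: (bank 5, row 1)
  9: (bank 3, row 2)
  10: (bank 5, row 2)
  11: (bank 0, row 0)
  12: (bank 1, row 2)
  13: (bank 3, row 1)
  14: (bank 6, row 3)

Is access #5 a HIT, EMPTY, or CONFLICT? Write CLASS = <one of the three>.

  [0] b4 r3: no row ⇒ E
  [1] b4 r3: had r3 ⇒ H
  [2] b4 r1: had r3 ⇒ C
  [3] b4 r1: had r1 ⇒ H
  [4] b0 r0: no row ⇒ E
  [5] b4 r1: had r1 ⇒ H
  [6] b4 r1: had r1 ⇒ H
  [7] b5 r3: no row ⇒ E
  [8] b5 r1: had r3 ⇒ C
  [9] b3 r2: no row ⇒ E
  [10] b5 r2: had r1 ⇒ C
  [11] b0 r0: had r0 ⇒ H
  [12] b1 r2: no row ⇒ E
  [13] b3 r1: had r2 ⇒ C
  [14] b6 r3: no row ⇒ E

CLASS = HIT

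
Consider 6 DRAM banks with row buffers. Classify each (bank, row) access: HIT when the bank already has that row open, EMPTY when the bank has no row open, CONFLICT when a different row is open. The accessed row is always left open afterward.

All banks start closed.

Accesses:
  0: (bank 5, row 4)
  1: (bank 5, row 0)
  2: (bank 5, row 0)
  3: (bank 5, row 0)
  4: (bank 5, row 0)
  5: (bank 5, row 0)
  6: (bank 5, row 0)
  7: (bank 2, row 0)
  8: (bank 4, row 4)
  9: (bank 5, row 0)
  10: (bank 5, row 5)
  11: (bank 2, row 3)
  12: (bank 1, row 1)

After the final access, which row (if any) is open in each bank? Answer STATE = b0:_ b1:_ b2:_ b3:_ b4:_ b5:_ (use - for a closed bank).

step 0: bank5 None->4 [EMPTY]
step 1: bank5 4->0 [CONFLICT]
step 2: bank5 0->0 [HIT]
step 3: bank5 0->0 [HIT]
step 4: bank5 0->0 [HIT]
step 5: bank5 0->0 [HIT]
step 6: bank5 0->0 [HIT]
step 7: bank2 None->0 [EMPTY]
step 8: bank4 None->4 [EMPTY]
step 9: bank5 0->0 [HIT]
step 10: bank5 0->5 [CONFLICT]
step 11: bank2 0->3 [CONFLICT]
step 12: bank1 None->1 [EMPTY]

STATE = b0:- b1:1 b2:3 b3:- b4:4 b5:5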